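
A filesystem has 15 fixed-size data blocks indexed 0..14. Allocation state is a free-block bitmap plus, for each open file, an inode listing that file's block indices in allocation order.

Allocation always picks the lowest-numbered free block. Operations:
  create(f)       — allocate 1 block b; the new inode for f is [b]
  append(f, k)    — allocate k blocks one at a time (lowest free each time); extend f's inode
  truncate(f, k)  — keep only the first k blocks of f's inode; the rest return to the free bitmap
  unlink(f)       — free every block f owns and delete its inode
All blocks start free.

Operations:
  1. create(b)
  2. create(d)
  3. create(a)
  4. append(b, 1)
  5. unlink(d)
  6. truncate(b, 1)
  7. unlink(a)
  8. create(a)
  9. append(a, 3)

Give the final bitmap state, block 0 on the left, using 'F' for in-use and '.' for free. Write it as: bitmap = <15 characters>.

create(b): bitmap=F.............. | b=[0]
create(d): bitmap=FF............. | b=[0] d=[1]
create(a): bitmap=FFF............ | a=[2] b=[0] d=[1]
append(b, 1): bitmap=FFFF........... | a=[2] b=[0, 3] d=[1]
unlink(d): bitmap=F.FF........... | a=[2] b=[0, 3]
truncate(b, 1): bitmap=F.F............ | a=[2] b=[0]
unlink(a): bitmap=F.............. | b=[0]
create(a): bitmap=FF............. | a=[1] b=[0]
append(a, 3): bitmap=FFFFF.......... | a=[1, 2, 3, 4] b=[0]

bitmap = FFFFF..........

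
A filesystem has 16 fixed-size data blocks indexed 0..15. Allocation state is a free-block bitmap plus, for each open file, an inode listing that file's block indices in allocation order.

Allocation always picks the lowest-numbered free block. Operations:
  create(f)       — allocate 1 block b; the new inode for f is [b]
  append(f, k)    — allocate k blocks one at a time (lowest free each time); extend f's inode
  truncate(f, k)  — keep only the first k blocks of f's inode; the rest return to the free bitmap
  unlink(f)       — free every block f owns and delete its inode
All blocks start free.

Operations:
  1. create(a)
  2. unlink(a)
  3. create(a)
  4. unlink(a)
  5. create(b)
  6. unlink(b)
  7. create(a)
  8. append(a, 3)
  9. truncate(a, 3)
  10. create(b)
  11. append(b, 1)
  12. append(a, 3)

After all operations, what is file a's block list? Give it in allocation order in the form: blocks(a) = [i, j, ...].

[1] create(a) — a=0 (map F...............)
[2] unlink(a) —  (map ................)
[3] create(a) — a=0 (map F...............)
[4] unlink(a) —  (map ................)
[5] create(b) — b=0 (map F...............)
[6] unlink(b) —  (map ................)
[7] create(a) — a=0 (map F...............)
[8] append(a, 3) — a=0,1,2,3 (map FFFF............)
[9] truncate(a, 3) — a=0,1,2 (map FFF.............)
[10] create(b) — a=0,1,2 b=3 (map FFFF............)
[11] append(b, 1) — a=0,1,2 b=3,4 (map FFFFF...........)
[12] append(a, 3) — a=0,1,2,5,6,7 b=3,4 (map FFFFFFFF........)

blocks(a) = [0, 1, 2, 5, 6, 7]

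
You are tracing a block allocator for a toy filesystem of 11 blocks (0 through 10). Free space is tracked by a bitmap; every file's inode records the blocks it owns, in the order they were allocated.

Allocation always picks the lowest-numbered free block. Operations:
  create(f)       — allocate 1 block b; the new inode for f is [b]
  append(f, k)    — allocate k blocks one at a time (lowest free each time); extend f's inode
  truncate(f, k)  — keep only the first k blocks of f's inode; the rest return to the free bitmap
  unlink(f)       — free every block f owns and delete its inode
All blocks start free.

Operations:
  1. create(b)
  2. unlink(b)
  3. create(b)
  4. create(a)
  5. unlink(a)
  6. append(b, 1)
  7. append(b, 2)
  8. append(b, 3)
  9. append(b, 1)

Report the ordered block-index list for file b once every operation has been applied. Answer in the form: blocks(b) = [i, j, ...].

create(b): bitmap=F.......... | b=[0]
unlink(b): bitmap=........... | 
create(b): bitmap=F.......... | b=[0]
create(a): bitmap=FF......... | a=[1] b=[0]
unlink(a): bitmap=F.......... | b=[0]
append(b, 1): bitmap=FF......... | b=[0, 1]
append(b, 2): bitmap=FFFF....... | b=[0, 1, 2, 3]
append(b, 3): bitmap=FFFFFFF.... | b=[0, 1, 2, 3, 4, 5, 6]
append(b, 1): bitmap=FFFFFFFF... | b=[0, 1, 2, 3, 4, 5, 6, 7]

blocks(b) = [0, 1, 2, 3, 4, 5, 6, 7]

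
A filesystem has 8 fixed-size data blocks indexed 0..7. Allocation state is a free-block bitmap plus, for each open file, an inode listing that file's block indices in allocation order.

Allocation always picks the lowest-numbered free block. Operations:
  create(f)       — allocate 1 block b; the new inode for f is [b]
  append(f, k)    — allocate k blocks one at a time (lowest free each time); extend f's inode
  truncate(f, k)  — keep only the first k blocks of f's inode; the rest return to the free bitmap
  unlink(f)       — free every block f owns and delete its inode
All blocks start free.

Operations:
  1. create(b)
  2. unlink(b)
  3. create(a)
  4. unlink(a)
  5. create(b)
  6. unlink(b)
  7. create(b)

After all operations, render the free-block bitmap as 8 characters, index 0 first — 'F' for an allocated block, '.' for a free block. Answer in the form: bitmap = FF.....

after create(b) → b:[0]  free=[F.......]
after unlink(b) →   free=[........]
after create(a) → a:[0]  free=[F.......]
after unlink(a) →   free=[........]
after create(b) → b:[0]  free=[F.......]
after unlink(b) →   free=[........]
after create(b) → b:[0]  free=[F.......]

bitmap = F.......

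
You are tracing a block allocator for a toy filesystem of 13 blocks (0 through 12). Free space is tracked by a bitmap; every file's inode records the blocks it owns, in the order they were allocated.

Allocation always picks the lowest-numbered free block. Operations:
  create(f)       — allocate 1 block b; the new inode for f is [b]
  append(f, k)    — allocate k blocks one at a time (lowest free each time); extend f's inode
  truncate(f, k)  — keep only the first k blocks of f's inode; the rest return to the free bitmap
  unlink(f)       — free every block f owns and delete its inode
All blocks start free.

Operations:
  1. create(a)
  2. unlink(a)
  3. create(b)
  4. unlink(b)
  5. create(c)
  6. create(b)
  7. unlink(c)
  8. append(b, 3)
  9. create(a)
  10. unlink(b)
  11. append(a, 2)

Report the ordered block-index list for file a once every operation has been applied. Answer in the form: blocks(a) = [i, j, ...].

blocks(a) = [4, 0, 1]

create(a): bitmap=F............ | a=[0]
unlink(a): bitmap=............. | 
create(b): bitmap=F............ | b=[0]
unlink(b): bitmap=............. | 
create(c): bitmap=F............ | c=[0]
create(b): bitmap=FF........... | b=[1] c=[0]
unlink(c): bitmap=.F........... | b=[1]
append(b, 3): bitmap=FFFF......... | b=[1, 0, 2, 3]
create(a): bitmap=FFFFF........ | a=[4] b=[1, 0, 2, 3]
unlink(b): bitmap=....F........ | a=[4]
append(a, 2): bitmap=FF..F........ | a=[4, 0, 1]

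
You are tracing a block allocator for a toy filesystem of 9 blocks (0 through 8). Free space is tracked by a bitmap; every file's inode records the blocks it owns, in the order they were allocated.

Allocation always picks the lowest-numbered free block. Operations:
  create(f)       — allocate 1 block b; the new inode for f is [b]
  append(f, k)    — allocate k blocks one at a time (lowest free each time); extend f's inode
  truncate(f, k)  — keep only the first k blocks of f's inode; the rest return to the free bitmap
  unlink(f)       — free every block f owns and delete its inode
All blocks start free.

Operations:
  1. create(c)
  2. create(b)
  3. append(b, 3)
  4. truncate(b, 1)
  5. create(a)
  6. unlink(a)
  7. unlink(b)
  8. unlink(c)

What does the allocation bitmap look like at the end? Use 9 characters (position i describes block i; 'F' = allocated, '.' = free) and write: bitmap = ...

[1] create(c) — c=0 (map F........)
[2] create(b) — b=1 c=0 (map FF.......)
[3] append(b, 3) — b=1,2,3,4 c=0 (map FFFFF....)
[4] truncate(b, 1) — b=1 c=0 (map FF.......)
[5] create(a) — a=2 b=1 c=0 (map FFF......)
[6] unlink(a) — b=1 c=0 (map FF.......)
[7] unlink(b) — c=0 (map F........)
[8] unlink(c) —  (map .........)

bitmap = .........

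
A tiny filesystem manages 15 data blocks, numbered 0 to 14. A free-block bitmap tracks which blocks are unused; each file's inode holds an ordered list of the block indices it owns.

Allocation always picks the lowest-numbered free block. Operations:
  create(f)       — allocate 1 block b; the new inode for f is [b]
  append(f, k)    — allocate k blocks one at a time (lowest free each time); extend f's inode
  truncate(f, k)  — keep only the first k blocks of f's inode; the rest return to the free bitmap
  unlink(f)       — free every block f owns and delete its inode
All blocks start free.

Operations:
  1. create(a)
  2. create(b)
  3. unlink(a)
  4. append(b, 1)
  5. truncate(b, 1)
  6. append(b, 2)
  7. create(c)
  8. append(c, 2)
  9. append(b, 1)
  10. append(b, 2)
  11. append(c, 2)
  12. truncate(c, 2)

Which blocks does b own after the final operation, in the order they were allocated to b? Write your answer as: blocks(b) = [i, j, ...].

[1] create(a) — a=0 (map F..............)
[2] create(b) — a=0 b=1 (map FF.............)
[3] unlink(a) — b=1 (map .F.............)
[4] append(b, 1) — b=1,0 (map FF.............)
[5] truncate(b, 1) — b=1 (map .F.............)
[6] append(b, 2) — b=1,0,2 (map FFF............)
[7] create(c) — b=1,0,2 c=3 (map FFFF...........)
[8] append(c, 2) — b=1,0,2 c=3,4,5 (map FFFFFF.........)
[9] append(b, 1) — b=1,0,2,6 c=3,4,5 (map FFFFFFF........)
[10] append(b, 2) — b=1,0,2,6,7,8 c=3,4,5 (map FFFFFFFFF......)
[11] append(c, 2) — b=1,0,2,6,7,8 c=3,4,5,9,10 (map FFFFFFFFFFF....)
[12] truncate(c, 2) — b=1,0,2,6,7,8 c=3,4 (map FFFFF.FFF......)

blocks(b) = [1, 0, 2, 6, 7, 8]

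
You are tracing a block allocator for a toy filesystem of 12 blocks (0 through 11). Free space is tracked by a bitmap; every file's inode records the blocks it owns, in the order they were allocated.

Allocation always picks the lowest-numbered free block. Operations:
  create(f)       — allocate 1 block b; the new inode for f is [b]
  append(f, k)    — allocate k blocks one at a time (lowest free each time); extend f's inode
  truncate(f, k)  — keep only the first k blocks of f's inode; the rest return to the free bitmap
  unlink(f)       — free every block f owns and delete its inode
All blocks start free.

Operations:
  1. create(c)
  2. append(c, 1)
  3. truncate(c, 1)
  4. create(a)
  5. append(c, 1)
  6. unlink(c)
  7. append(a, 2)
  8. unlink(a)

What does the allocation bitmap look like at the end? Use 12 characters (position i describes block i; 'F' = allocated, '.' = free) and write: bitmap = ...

  1. create(c)  ⇒  F...........  {c→[0]}
  2. append(c, 1)  ⇒  FF..........  {c→[0, 1]}
  3. truncate(c, 1)  ⇒  F...........  {c→[0]}
  4. create(a)  ⇒  FF..........  {a→[1]; c→[0]}
  5. append(c, 1)  ⇒  FFF.........  {a→[1]; c→[0, 2]}
  6. unlink(c)  ⇒  .F..........  {a→[1]}
  7. append(a, 2)  ⇒  FFF.........  {a→[1, 0, 2]}
  8. unlink(a)  ⇒  ............  {}

bitmap = ............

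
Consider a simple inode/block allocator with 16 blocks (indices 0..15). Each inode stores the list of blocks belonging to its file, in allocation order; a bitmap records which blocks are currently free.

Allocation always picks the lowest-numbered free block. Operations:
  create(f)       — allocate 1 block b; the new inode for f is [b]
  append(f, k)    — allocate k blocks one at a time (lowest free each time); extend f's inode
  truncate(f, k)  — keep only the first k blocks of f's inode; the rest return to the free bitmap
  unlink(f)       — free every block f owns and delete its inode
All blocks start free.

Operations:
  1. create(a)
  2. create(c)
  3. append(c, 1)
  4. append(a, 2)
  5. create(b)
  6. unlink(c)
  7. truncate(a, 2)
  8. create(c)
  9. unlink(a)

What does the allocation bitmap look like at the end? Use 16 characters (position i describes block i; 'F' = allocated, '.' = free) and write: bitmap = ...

  1. create(a)  ⇒  F...............  {a→[0]}
  2. create(c)  ⇒  FF..............  {a→[0]; c→[1]}
  3. append(c, 1)  ⇒  FFF.............  {a→[0]; c→[1, 2]}
  4. append(a, 2)  ⇒  FFFFF...........  {a→[0, 3, 4]; c→[1, 2]}
  5. create(b)  ⇒  FFFFFF..........  {a→[0, 3, 4]; b→[5]; c→[1, 2]}
  6. unlink(c)  ⇒  F..FFF..........  {a→[0, 3, 4]; b→[5]}
  7. truncate(a, 2)  ⇒  F..F.F..........  {a→[0, 3]; b→[5]}
  8. create(c)  ⇒  FF.F.F..........  {a→[0, 3]; b→[5]; c→[1]}
  9. unlink(a)  ⇒  .F...F..........  {b→[5]; c→[1]}

bitmap = .F...F..........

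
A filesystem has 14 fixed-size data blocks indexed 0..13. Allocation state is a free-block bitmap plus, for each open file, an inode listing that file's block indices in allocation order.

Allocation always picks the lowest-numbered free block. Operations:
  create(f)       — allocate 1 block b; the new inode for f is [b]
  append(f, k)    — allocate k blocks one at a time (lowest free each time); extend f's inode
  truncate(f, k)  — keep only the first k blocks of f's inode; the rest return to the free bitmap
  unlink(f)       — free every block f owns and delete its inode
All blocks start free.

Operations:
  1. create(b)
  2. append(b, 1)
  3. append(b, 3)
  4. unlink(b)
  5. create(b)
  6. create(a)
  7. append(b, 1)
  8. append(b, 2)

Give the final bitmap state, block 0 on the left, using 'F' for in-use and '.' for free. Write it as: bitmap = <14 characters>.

create(b): bitmap=F............. | b=[0]
append(b, 1): bitmap=FF............ | b=[0, 1]
append(b, 3): bitmap=FFFFF......... | b=[0, 1, 2, 3, 4]
unlink(b): bitmap=.............. | 
create(b): bitmap=F............. | b=[0]
create(a): bitmap=FF............ | a=[1] b=[0]
append(b, 1): bitmap=FFF........... | a=[1] b=[0, 2]
append(b, 2): bitmap=FFFFF......... | a=[1] b=[0, 2, 3, 4]

bitmap = FFFFF.........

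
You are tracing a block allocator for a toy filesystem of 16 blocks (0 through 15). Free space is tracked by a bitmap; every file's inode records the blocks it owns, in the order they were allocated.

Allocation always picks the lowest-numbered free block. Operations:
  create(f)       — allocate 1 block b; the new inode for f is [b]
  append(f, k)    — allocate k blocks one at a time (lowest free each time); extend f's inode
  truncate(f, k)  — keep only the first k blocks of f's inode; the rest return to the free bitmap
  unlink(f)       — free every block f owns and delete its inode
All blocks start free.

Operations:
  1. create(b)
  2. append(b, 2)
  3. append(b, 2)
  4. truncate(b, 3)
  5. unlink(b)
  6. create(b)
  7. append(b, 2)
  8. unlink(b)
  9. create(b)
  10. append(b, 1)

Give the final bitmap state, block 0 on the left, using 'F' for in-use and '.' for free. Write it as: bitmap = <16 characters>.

bitmap = FF..............

[1] create(b) — b=0 (map F...............)
[2] append(b, 2) — b=0,1,2 (map FFF.............)
[3] append(b, 2) — b=0,1,2,3,4 (map FFFFF...........)
[4] truncate(b, 3) — b=0,1,2 (map FFF.............)
[5] unlink(b) —  (map ................)
[6] create(b) — b=0 (map F...............)
[7] append(b, 2) — b=0,1,2 (map FFF.............)
[8] unlink(b) —  (map ................)
[9] create(b) — b=0 (map F...............)
[10] append(b, 1) — b=0,1 (map FF..............)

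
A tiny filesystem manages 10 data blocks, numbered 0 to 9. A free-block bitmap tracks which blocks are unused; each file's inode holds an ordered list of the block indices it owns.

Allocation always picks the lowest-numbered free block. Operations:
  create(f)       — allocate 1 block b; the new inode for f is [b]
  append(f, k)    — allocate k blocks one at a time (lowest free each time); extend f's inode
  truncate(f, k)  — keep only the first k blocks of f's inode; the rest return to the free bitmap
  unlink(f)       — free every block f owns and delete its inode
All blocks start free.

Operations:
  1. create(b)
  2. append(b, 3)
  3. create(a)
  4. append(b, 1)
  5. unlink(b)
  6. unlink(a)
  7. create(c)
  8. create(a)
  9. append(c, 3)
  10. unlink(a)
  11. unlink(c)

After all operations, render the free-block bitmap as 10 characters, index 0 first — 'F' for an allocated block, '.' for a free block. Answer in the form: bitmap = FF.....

bitmap = ..........

[1] create(b) — b=0 (map F.........)
[2] append(b, 3) — b=0,1,2,3 (map FFFF......)
[3] create(a) — a=4 b=0,1,2,3 (map FFFFF.....)
[4] append(b, 1) — a=4 b=0,1,2,3,5 (map FFFFFF....)
[5] unlink(b) — a=4 (map ....F.....)
[6] unlink(a) —  (map ..........)
[7] create(c) — c=0 (map F.........)
[8] create(a) — a=1 c=0 (map FF........)
[9] append(c, 3) — a=1 c=0,2,3,4 (map FFFFF.....)
[10] unlink(a) — c=0,2,3,4 (map F.FFF.....)
[11] unlink(c) —  (map ..........)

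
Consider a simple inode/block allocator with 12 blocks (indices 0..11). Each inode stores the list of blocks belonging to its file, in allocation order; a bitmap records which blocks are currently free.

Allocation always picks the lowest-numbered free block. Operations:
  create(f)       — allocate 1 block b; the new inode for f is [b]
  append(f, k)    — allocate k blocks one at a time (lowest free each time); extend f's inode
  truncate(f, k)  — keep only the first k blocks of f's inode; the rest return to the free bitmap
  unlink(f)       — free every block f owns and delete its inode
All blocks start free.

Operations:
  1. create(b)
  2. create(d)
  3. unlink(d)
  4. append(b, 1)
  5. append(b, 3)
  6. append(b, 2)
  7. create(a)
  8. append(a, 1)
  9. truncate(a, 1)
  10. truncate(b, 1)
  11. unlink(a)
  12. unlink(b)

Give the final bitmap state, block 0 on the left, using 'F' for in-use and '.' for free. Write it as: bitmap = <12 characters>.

bitmap = ............

after create(b) → b:[0]  free=[F...........]
after create(d) → b:[0], d:[1]  free=[FF..........]
after unlink(d) → b:[0]  free=[F...........]
after append(b, 1) → b:[0, 1]  free=[FF..........]
after append(b, 3) → b:[0, 1, 2, 3, 4]  free=[FFFFF.......]
after append(b, 2) → b:[0, 1, 2, 3, 4, 5, 6]  free=[FFFFFFF.....]
after create(a) → a:[7], b:[0, 1, 2, 3, 4, 5, 6]  free=[FFFFFFFF....]
after append(a, 1) → a:[7, 8], b:[0, 1, 2, 3, 4, 5, 6]  free=[FFFFFFFFF...]
after truncate(a, 1) → a:[7], b:[0, 1, 2, 3, 4, 5, 6]  free=[FFFFFFFF....]
after truncate(b, 1) → a:[7], b:[0]  free=[F......F....]
after unlink(a) → b:[0]  free=[F...........]
after unlink(b) →   free=[............]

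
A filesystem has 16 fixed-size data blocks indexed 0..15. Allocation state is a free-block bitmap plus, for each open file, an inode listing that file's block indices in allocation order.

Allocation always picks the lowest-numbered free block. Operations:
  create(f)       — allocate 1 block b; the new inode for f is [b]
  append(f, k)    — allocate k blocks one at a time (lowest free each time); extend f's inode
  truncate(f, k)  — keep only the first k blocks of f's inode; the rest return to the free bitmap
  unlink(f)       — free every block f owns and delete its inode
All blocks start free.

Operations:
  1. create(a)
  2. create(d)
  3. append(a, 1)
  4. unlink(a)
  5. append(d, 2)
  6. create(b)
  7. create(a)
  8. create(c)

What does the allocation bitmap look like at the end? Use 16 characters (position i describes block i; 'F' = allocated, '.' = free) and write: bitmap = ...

create(a): bitmap=F............... | a=[0]
create(d): bitmap=FF.............. | a=[0] d=[1]
append(a, 1): bitmap=FFF............. | a=[0, 2] d=[1]
unlink(a): bitmap=.F.............. | d=[1]
append(d, 2): bitmap=FFF............. | d=[1, 0, 2]
create(b): bitmap=FFFF............ | b=[3] d=[1, 0, 2]
create(a): bitmap=FFFFF........... | a=[4] b=[3] d=[1, 0, 2]
create(c): bitmap=FFFFFF.......... | a=[4] b=[3] c=[5] d=[1, 0, 2]

bitmap = FFFFFF..........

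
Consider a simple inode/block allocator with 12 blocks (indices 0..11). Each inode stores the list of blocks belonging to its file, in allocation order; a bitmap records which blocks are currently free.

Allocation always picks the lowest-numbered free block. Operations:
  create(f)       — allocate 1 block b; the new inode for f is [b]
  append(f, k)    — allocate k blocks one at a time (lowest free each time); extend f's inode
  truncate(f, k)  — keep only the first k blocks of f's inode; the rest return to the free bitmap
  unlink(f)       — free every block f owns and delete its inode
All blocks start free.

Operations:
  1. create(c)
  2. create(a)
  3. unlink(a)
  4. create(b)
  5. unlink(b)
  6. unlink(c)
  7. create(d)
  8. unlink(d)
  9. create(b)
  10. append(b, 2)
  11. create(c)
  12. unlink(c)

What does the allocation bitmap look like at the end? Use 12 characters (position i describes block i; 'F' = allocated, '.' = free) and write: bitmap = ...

bitmap = FFF.........

create(c): bitmap=F........... | c=[0]
create(a): bitmap=FF.......... | a=[1] c=[0]
unlink(a): bitmap=F........... | c=[0]
create(b): bitmap=FF.......... | b=[1] c=[0]
unlink(b): bitmap=F........... | c=[0]
unlink(c): bitmap=............ | 
create(d): bitmap=F........... | d=[0]
unlink(d): bitmap=............ | 
create(b): bitmap=F........... | b=[0]
append(b, 2): bitmap=FFF......... | b=[0, 1, 2]
create(c): bitmap=FFFF........ | b=[0, 1, 2] c=[3]
unlink(c): bitmap=FFF......... | b=[0, 1, 2]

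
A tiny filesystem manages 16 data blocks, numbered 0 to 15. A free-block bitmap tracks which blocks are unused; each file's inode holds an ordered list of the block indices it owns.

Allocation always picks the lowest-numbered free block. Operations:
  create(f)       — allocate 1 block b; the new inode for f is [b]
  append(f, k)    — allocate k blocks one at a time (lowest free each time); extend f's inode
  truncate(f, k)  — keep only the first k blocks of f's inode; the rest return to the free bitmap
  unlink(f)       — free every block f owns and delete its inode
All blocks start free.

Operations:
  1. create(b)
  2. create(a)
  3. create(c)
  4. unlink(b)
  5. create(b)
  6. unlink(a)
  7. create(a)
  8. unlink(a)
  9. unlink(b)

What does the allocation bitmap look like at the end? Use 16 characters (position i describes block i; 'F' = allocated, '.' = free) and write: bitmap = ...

after create(b) → b:[0]  free=[F...............]
after create(a) → a:[1], b:[0]  free=[FF..............]
after create(c) → a:[1], b:[0], c:[2]  free=[FFF.............]
after unlink(b) → a:[1], c:[2]  free=[.FF.............]
after create(b) → a:[1], b:[0], c:[2]  free=[FFF.............]
after unlink(a) → b:[0], c:[2]  free=[F.F.............]
after create(a) → a:[1], b:[0], c:[2]  free=[FFF.............]
after unlink(a) → b:[0], c:[2]  free=[F.F.............]
after unlink(b) → c:[2]  free=[..F.............]

bitmap = ..F.............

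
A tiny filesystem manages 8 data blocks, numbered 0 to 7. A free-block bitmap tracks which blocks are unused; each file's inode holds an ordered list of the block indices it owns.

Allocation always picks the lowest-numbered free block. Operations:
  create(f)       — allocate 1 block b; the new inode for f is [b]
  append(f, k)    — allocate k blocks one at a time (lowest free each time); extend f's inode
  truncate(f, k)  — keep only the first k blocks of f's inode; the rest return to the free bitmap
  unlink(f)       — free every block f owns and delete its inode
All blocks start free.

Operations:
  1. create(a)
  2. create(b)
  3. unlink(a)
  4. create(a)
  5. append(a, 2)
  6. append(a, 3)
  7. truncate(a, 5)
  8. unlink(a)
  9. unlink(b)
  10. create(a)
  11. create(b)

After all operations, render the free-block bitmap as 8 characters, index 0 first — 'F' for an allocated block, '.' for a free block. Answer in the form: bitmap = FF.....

bitmap = FF......

  1. create(a)  ⇒  F.......  {a→[0]}
  2. create(b)  ⇒  FF......  {a→[0]; b→[1]}
  3. unlink(a)  ⇒  .F......  {b→[1]}
  4. create(a)  ⇒  FF......  {a→[0]; b→[1]}
  5. append(a, 2)  ⇒  FFFF....  {a→[0, 2, 3]; b→[1]}
  6. append(a, 3)  ⇒  FFFFFFF.  {a→[0, 2, 3, 4, 5, 6]; b→[1]}
  7. truncate(a, 5)  ⇒  FFFFFF..  {a→[0, 2, 3, 4, 5]; b→[1]}
  8. unlink(a)  ⇒  .F......  {b→[1]}
  9. unlink(b)  ⇒  ........  {}
  10. create(a)  ⇒  F.......  {a→[0]}
  11. create(b)  ⇒  FF......  {a→[0]; b→[1]}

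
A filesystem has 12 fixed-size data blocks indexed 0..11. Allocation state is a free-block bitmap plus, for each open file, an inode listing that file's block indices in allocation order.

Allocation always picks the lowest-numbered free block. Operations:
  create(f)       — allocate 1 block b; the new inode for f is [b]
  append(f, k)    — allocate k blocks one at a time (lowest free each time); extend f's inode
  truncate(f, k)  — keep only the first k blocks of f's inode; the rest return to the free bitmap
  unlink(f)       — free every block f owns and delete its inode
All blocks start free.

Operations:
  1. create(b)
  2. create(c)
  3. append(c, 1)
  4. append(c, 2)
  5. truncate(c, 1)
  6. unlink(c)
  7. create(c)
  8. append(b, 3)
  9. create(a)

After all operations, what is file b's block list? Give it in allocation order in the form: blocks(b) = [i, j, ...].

create(b): bitmap=F........... | b=[0]
create(c): bitmap=FF.......... | b=[0] c=[1]
append(c, 1): bitmap=FFF......... | b=[0] c=[1, 2]
append(c, 2): bitmap=FFFFF....... | b=[0] c=[1, 2, 3, 4]
truncate(c, 1): bitmap=FF.......... | b=[0] c=[1]
unlink(c): bitmap=F........... | b=[0]
create(c): bitmap=FF.......... | b=[0] c=[1]
append(b, 3): bitmap=FFFFF....... | b=[0, 2, 3, 4] c=[1]
create(a): bitmap=FFFFFF...... | a=[5] b=[0, 2, 3, 4] c=[1]

blocks(b) = [0, 2, 3, 4]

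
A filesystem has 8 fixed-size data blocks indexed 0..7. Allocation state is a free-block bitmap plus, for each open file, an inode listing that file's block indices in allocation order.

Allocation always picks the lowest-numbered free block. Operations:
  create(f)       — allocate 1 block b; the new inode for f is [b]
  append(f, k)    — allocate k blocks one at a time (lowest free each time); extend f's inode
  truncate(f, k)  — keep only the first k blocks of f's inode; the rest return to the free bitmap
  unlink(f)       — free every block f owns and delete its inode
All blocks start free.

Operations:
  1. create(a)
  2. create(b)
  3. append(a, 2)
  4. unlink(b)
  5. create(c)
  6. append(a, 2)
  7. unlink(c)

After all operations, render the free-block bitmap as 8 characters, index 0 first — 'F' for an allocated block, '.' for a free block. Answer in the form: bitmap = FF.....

after create(a) → a:[0]  free=[F.......]
after create(b) → a:[0], b:[1]  free=[FF......]
after append(a, 2) → a:[0, 2, 3], b:[1]  free=[FFFF....]
after unlink(b) → a:[0, 2, 3]  free=[F.FF....]
after create(c) → a:[0, 2, 3], c:[1]  free=[FFFF....]
after append(a, 2) → a:[0, 2, 3, 4, 5], c:[1]  free=[FFFFFF..]
after unlink(c) → a:[0, 2, 3, 4, 5]  free=[F.FFFF..]

bitmap = F.FFFF..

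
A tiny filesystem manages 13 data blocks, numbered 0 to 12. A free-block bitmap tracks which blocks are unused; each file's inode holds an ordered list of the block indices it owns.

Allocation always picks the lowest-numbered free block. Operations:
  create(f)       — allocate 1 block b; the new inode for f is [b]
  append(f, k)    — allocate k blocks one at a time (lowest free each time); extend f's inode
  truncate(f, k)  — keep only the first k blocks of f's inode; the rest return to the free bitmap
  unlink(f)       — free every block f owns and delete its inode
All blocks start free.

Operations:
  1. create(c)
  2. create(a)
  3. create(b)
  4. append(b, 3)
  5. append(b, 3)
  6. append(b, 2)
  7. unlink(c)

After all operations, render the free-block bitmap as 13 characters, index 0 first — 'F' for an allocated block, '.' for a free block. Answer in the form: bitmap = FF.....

bitmap = .FFFFFFFFFF..

after create(c) → c:[0]  free=[F............]
after create(a) → a:[1], c:[0]  free=[FF...........]
after create(b) → a:[1], b:[2], c:[0]  free=[FFF..........]
after append(b, 3) → a:[1], b:[2, 3, 4, 5], c:[0]  free=[FFFFFF.......]
after append(b, 3) → a:[1], b:[2, 3, 4, 5, 6, 7, 8], c:[0]  free=[FFFFFFFFF....]
after append(b, 2) → a:[1], b:[2, 3, 4, 5, 6, 7, 8, 9, 10], c:[0]  free=[FFFFFFFFFFF..]
after unlink(c) → a:[1], b:[2, 3, 4, 5, 6, 7, 8, 9, 10]  free=[.FFFFFFFFFF..]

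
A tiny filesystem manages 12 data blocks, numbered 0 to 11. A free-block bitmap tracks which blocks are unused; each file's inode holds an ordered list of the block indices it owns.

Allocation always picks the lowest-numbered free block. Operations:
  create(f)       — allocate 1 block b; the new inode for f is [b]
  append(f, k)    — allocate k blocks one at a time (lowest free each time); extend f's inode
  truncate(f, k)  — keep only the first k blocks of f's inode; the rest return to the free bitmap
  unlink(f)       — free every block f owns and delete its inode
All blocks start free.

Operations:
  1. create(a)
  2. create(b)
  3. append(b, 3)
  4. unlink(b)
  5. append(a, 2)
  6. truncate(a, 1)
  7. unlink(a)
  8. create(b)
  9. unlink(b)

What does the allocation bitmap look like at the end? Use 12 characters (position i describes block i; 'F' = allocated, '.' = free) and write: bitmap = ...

create(a): bitmap=F........... | a=[0]
create(b): bitmap=FF.......... | a=[0] b=[1]
append(b, 3): bitmap=FFFFF....... | a=[0] b=[1, 2, 3, 4]
unlink(b): bitmap=F........... | a=[0]
append(a, 2): bitmap=FFF......... | a=[0, 1, 2]
truncate(a, 1): bitmap=F........... | a=[0]
unlink(a): bitmap=............ | 
create(b): bitmap=F........... | b=[0]
unlink(b): bitmap=............ | 

bitmap = ............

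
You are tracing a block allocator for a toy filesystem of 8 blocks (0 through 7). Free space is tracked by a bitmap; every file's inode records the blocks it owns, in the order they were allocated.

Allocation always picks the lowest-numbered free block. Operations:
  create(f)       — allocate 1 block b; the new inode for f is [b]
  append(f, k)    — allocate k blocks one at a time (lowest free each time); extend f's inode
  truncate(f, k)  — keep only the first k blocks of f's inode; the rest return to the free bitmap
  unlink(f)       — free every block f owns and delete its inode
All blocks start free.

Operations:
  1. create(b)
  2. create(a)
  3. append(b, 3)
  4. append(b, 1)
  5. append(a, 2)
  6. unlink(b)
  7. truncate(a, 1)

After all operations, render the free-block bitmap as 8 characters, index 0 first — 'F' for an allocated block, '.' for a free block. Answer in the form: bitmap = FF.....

after create(b) → b:[0]  free=[F.......]
after create(a) → a:[1], b:[0]  free=[FF......]
after append(b, 3) → a:[1], b:[0, 2, 3, 4]  free=[FFFFF...]
after append(b, 1) → a:[1], b:[0, 2, 3, 4, 5]  free=[FFFFFF..]
after append(a, 2) → a:[1, 6, 7], b:[0, 2, 3, 4, 5]  free=[FFFFFFFF]
after unlink(b) → a:[1, 6, 7]  free=[.F....FF]
after truncate(a, 1) → a:[1]  free=[.F......]

bitmap = .F......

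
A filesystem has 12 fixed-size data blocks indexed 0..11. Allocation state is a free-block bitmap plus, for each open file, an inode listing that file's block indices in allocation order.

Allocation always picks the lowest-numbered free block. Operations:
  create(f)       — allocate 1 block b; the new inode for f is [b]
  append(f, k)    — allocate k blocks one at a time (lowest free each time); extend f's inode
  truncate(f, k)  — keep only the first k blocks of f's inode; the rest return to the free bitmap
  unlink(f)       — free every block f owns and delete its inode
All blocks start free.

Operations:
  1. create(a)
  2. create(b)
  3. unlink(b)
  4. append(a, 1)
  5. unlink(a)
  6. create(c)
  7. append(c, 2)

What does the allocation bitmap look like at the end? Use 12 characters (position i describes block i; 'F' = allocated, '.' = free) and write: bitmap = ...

bitmap = FFF.........

[1] create(a) — a=0 (map F...........)
[2] create(b) — a=0 b=1 (map FF..........)
[3] unlink(b) — a=0 (map F...........)
[4] append(a, 1) — a=0,1 (map FF..........)
[5] unlink(a) —  (map ............)
[6] create(c) — c=0 (map F...........)
[7] append(c, 2) — c=0,1,2 (map FFF.........)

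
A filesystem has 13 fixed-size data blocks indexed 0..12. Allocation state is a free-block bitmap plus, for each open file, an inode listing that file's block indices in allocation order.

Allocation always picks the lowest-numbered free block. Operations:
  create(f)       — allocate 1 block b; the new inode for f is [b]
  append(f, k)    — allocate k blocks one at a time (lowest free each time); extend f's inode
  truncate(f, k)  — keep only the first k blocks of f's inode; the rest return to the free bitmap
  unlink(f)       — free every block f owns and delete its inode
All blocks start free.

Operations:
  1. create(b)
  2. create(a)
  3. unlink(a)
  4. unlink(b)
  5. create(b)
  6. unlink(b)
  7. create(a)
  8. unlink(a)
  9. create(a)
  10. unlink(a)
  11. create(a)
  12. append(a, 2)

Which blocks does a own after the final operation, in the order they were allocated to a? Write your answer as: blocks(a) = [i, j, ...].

blocks(a) = [0, 1, 2]

[1] create(b) — b=0 (map F............)
[2] create(a) — a=1 b=0 (map FF...........)
[3] unlink(a) — b=0 (map F............)
[4] unlink(b) —  (map .............)
[5] create(b) — b=0 (map F............)
[6] unlink(b) —  (map .............)
[7] create(a) — a=0 (map F............)
[8] unlink(a) —  (map .............)
[9] create(a) — a=0 (map F............)
[10] unlink(a) —  (map .............)
[11] create(a) — a=0 (map F............)
[12] append(a, 2) — a=0,1,2 (map FFF..........)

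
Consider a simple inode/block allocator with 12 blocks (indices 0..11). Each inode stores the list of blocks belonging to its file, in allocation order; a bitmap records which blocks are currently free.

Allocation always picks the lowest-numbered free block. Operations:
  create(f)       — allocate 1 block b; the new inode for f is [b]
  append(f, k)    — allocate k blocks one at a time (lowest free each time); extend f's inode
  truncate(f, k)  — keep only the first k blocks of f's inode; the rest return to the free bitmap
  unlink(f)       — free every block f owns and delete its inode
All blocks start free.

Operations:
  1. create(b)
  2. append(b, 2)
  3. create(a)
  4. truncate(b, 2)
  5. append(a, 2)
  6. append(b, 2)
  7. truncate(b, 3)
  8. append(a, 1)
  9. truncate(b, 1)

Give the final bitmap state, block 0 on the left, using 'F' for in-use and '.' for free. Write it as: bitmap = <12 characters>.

[1] create(b) — b=0 (map F...........)
[2] append(b, 2) — b=0,1,2 (map FFF.........)
[3] create(a) — a=3 b=0,1,2 (map FFFF........)
[4] truncate(b, 2) — a=3 b=0,1 (map FF.F........)
[5] append(a, 2) — a=3,2,4 b=0,1 (map FFFFF.......)
[6] append(b, 2) — a=3,2,4 b=0,1,5,6 (map FFFFFFF.....)
[7] truncate(b, 3) — a=3,2,4 b=0,1,5 (map FFFFFF......)
[8] append(a, 1) — a=3,2,4,6 b=0,1,5 (map FFFFFFF.....)
[9] truncate(b, 1) — a=3,2,4,6 b=0 (map F.FFF.F.....)

bitmap = F.FFF.F.....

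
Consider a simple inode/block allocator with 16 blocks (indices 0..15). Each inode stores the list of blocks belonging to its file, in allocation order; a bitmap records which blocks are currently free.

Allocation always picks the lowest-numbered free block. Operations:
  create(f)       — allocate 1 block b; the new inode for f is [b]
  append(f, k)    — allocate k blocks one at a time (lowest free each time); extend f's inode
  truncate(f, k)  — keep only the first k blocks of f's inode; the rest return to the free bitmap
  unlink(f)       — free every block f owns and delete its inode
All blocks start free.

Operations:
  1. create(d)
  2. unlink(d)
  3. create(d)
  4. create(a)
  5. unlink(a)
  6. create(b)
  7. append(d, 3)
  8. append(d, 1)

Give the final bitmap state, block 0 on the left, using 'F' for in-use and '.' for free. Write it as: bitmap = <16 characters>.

create(d): bitmap=F............... | d=[0]
unlink(d): bitmap=................ | 
create(d): bitmap=F............... | d=[0]
create(a): bitmap=FF.............. | a=[1] d=[0]
unlink(a): bitmap=F............... | d=[0]
create(b): bitmap=FF.............. | b=[1] d=[0]
append(d, 3): bitmap=FFFFF........... | b=[1] d=[0, 2, 3, 4]
append(d, 1): bitmap=FFFFFF.......... | b=[1] d=[0, 2, 3, 4, 5]

bitmap = FFFFFF..........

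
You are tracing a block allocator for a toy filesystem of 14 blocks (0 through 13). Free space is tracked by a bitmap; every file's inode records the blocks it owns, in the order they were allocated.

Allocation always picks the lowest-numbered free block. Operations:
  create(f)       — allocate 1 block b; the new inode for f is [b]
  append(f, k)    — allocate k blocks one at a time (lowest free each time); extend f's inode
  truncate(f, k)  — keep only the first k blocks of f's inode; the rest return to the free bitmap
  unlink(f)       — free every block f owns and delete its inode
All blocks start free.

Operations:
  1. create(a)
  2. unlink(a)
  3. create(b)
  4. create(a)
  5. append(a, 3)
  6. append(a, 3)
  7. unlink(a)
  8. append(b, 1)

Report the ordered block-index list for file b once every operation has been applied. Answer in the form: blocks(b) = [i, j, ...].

blocks(b) = [0, 1]

after create(a) → a:[0]  free=[F.............]
after unlink(a) →   free=[..............]
after create(b) → b:[0]  free=[F.............]
after create(a) → a:[1], b:[0]  free=[FF............]
after append(a, 3) → a:[1, 2, 3, 4], b:[0]  free=[FFFFF.........]
after append(a, 3) → a:[1, 2, 3, 4, 5, 6, 7], b:[0]  free=[FFFFFFFF......]
after unlink(a) → b:[0]  free=[F.............]
after append(b, 1) → b:[0, 1]  free=[FF............]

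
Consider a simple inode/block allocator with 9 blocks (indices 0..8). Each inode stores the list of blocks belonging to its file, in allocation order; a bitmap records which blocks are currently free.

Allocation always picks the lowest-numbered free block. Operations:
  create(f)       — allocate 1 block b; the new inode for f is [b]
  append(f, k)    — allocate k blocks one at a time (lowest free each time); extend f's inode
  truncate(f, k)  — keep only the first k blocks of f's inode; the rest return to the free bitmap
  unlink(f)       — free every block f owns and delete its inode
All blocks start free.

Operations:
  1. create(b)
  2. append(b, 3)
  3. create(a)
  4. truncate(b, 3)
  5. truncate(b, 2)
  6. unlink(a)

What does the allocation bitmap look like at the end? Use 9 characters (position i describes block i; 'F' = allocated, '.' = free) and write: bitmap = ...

[1] create(b) — b=0 (map F........)
[2] append(b, 3) — b=0,1,2,3 (map FFFF.....)
[3] create(a) — a=4 b=0,1,2,3 (map FFFFF....)
[4] truncate(b, 3) — a=4 b=0,1,2 (map FFF.F....)
[5] truncate(b, 2) — a=4 b=0,1 (map FF..F....)
[6] unlink(a) — b=0,1 (map FF.......)

bitmap = FF.......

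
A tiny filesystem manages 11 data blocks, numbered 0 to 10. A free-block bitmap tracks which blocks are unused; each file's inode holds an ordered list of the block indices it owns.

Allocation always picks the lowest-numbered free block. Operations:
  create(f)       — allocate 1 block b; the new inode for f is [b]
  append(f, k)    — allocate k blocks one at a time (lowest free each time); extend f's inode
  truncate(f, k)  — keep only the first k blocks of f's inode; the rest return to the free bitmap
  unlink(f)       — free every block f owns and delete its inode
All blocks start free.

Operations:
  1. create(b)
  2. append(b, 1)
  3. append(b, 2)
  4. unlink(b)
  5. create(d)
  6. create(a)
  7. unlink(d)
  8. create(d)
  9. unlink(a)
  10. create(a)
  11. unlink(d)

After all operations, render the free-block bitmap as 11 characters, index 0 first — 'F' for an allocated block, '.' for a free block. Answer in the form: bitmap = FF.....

bitmap = .F.........

[1] create(b) — b=0 (map F..........)
[2] append(b, 1) — b=0,1 (map FF.........)
[3] append(b, 2) — b=0,1,2,3 (map FFFF.......)
[4] unlink(b) —  (map ...........)
[5] create(d) — d=0 (map F..........)
[6] create(a) — a=1 d=0 (map FF.........)
[7] unlink(d) — a=1 (map .F.........)
[8] create(d) — a=1 d=0 (map FF.........)
[9] unlink(a) — d=0 (map F..........)
[10] create(a) — a=1 d=0 (map FF.........)
[11] unlink(d) — a=1 (map .F.........)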